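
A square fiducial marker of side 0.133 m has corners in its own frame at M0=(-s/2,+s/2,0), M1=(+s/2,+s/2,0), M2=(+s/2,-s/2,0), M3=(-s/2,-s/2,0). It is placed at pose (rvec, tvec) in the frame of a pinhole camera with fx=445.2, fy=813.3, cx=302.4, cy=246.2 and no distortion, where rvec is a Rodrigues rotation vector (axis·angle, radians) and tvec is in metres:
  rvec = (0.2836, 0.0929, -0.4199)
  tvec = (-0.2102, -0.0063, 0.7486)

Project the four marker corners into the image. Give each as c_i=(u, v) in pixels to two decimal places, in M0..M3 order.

c0=(162.76, 327.72) c1=(230.43, 274.19) c2=(193.10, 144.49) c3=(123.36, 203.87)

Intrinsics K: fx=445.2, fy=813.3, cx=302.4, cy=246.2
Marker side s = 0.133 m; corners in marker frame (Z=0):
  M0 = (-0.0665, +0.0665, 0)
  M1 = (+0.0665, +0.0665, 0)
  M2 = (+0.0665, -0.0665, 0)
  M3 = (-0.0665, -0.0665, 0)
rvec = (0.2836, 0.0929, -0.4199), |rvec| = θ = 0.51515 rad = 29.516°
Rodrigues: sinθ=0.49266, 1−cosθ=0.12978; R = I + sinθ·[k]× + (1−cosθ)·[k]×²:
    [+0.90955 +0.41446 +0.03061]
    [-0.38869 +0.87444 -0.29030]
    [-0.14708 +0.25215 +0.95645]
t = (-0.2102, -0.0063, 0.7486) m
M0: Pc = R·M0+t = (-0.24312, +0.07770, +0.77515); u = 445.2·(-0.24312)/0.77515 + 302.4 = 162.7639, v = 813.3·(+0.07770)/0.77515 + 246.2 = 327.7223
M1: Pc = R·M1+t = (-0.12215, +0.02600, +0.75559); u = 445.2·(-0.12215)/0.75559 + 302.4 = 230.4260, v = 813.3·(+0.02600)/0.75559 + 246.2 = 274.1887
M2: Pc = R·M2+t = (-0.17728, -0.09030, +0.72205); u = 445.2·(-0.17728)/0.72205 + 302.4 = 193.0957, v = 813.3·(-0.09030)/0.72205 + 246.2 = 144.4905
M3: Pc = R·M3+t = (-0.29825, -0.03860, +0.74161); u = 445.2·(-0.29825)/0.74161 + 302.4 = 123.3586, v = 813.3·(-0.03860)/0.74161 + 246.2 = 203.8660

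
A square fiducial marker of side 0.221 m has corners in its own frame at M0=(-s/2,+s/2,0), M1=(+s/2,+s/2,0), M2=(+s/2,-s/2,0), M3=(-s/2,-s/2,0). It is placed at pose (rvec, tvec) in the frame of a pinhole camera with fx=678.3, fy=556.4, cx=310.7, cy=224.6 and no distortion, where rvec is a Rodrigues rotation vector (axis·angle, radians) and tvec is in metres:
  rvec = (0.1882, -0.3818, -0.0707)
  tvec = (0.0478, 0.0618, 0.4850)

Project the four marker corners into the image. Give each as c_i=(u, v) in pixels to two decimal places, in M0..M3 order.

Intrinsics K: fx=678.3, fy=556.4, cx=310.7, cy=224.6
Marker side s = 0.221 m; corners in marker frame (Z=0):
  M0 = (-0.1105, +0.1105, 0)
  M1 = (+0.1105, +0.1105, 0)
  M2 = (+0.1105, -0.1105, 0)
  M3 = (-0.1105, -0.1105, 0)
rvec = (0.1882, -0.3818, -0.0707), |rvec| = θ = 0.43150 rad = 24.723°
Rodrigues: sinθ=0.41823, 1−cosθ=0.09166; R = I + sinθ·[k]× + (1−cosθ)·[k]×²:
    [+0.92578 +0.03315 -0.37661]
    [-0.10390 +0.98010 -0.16913]
    [+0.36351 +0.19570 +0.91080]
t = (0.0478, 0.0618, 0.4850) m
M0: Pc = R·M0+t = (-0.05084, +0.18158, +0.46646); u = 678.3·(-0.05084)/0.46646 + 310.7 = 236.7781, v = 556.4·(+0.18158)/0.46646 + 224.6 = 441.1952
M1: Pc = R·M1+t = (+0.15376, +0.15862, +0.54679); u = 678.3·(+0.15376)/0.54679 + 310.7 = 501.4424, v = 556.4·(+0.15862)/0.54679 + 224.6 = 386.0073
M2: Pc = R·M2+t = (+0.14644, -0.05798, +0.50354); u = 678.3·(+0.14644)/0.50354 + 310.7 = 507.9560, v = 556.4·(-0.05798)/0.50354 + 224.6 = 160.5313
M3: Pc = R·M3+t = (-0.05816, -0.03502, +0.42321); u = 678.3·(-0.05816)/0.42321 + 310.7 = 217.4804, v = 556.4·(-0.03502)/0.42321 + 224.6 = 178.5578

c0=(236.78, 441.20) c1=(501.44, 386.01) c2=(507.96, 160.53) c3=(217.48, 178.56)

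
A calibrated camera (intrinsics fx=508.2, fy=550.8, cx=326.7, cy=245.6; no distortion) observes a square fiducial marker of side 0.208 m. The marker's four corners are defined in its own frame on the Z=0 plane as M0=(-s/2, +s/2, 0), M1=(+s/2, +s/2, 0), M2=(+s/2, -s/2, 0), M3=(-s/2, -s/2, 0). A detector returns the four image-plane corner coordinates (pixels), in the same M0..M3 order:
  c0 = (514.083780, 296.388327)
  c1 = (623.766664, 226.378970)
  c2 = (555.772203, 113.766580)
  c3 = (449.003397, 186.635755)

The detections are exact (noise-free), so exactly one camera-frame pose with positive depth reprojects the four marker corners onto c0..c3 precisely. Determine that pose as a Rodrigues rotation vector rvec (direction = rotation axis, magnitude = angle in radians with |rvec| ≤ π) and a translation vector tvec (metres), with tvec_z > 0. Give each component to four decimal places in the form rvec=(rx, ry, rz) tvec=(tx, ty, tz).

rvec=(0.0040, 0.1352, -0.5639) tvec=(0.3556, -0.0623, 0.8689)

Intrinsics K: fx=508.2, fy=550.8, cx=326.7, cy=245.6
Marker side s = 0.208 m; corners in marker frame (Z=0):
  M0 = (-0.1040, +0.1040, 0)
  M1 = (+0.1040, +0.1040, 0)
  M2 = (+0.1040, -0.1040, 0)
  M3 = (-0.1040, -0.1040, 0)
Detected image corners:
  c0 = (514.083780, 296.388327) px
  c1 = (623.766664, 226.378970) px
  c2 = (555.772203, 113.766580) px
  c3 = (449.003397, 186.635755) px
Planar DLT: solve 8×8 A·h = b for H (H[2,2]=1):
  H  [+440.86739 +299.27026 +534.68959]
  H  [-373.99803 +526.54425 +206.12180]
  H  [-0.14827 -0.03830 +1.00000]
B = K⁻¹H; ‖b₁‖=1.150936, ‖b₂‖=1.150936; λ = 2/(‖b₁‖+‖b₂‖) = 0.868858, sign → tz>0 ⇒ λ=+0.868858
r₁ = λ·B[:,0] = (+0.83656,-0.53252,-0.12882); r₂ = λ·B[:,1] = (+0.53305,+0.84543,-0.03327)
r₃ = r₁×r₂ = (+0.12663,-0.04083,+0.99111); SVD([r₁ r₂ r₃]) → R = UVᵀ:
  R  [+0.83656 +0.53305 +0.12663]
  R  [-0.53252 +0.84543 -0.04083]
  R  [-0.12882 -0.03327 +0.99111]
t = (+0.35560, -0.06227, +0.86886) m
tr R = 2.673098; θ = arccos((tr R − 1)/2) = 0.579843 rad = 33.223°
axis k = ((R−Rᵀ)₃₂, (R−Rᵀ)₁₃, (R−Rᵀ)₂₁) / (2 sinθ) = (+0.006900, +0.233126, -0.972422)
rvec = θ·k = (+0.004001, +0.135176, -0.563852)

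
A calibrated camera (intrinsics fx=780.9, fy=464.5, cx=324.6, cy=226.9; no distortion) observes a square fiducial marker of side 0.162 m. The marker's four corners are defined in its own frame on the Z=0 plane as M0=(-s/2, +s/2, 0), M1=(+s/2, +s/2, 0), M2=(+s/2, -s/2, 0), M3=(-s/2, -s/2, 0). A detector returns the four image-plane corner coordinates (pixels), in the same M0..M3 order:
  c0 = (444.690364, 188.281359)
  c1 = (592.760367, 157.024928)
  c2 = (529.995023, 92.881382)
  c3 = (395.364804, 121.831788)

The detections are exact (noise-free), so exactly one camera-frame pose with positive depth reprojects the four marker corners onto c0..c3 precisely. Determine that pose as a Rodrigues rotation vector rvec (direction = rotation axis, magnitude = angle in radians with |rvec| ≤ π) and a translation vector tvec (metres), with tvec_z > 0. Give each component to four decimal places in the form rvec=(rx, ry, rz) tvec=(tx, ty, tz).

rvec=(-0.4955, 0.1229, -0.3230) tvec=(0.1796, -0.1621, 0.8522)

Intrinsics K: fx=780.9, fy=464.5, cx=324.6, cy=226.9
Marker side s = 0.162 m; corners in marker frame (Z=0):
  M0 = (-0.0810, +0.0810, 0)
  M1 = (+0.0810, +0.0810, 0)
  M2 = (+0.0810, -0.0810, 0)
  M3 = (-0.0810, -0.0810, 0)
Detected image corners:
  c0 = (444.690364, 188.281359) px
  c1 = (592.760367, 157.024928) px
  c2 = (529.995023, 92.881382) px
  c3 = (395.364804, 121.831788) px
Planar DLT: solve 8×8 A·h = b for H (H[2,2]=1):
  H  [+848.80271 +66.45562 +489.15592]
  H  [-191.71981 +323.38673 +138.55356]
  H  [-0.04446 -0.56930 +1.00000]
B = K⁻¹H; ‖b₁‖=1.173399, ‖b₂‖=1.173399; λ = 2/(‖b₁‖+‖b₂‖) = 0.852225, sign → tz>0 ⇒ λ=+0.852225
r₁ = λ·B[:,0] = (+0.94208,-0.33324,-0.03789); r₂ = λ·B[:,1] = (+0.27420,+0.83032,-0.48517)
r₃ = r₁×r₂ = (+0.19314,+0.44668,+0.87360); SVD([r₁ r₂ r₃]) → R = UVᵀ:
  R  [+0.94208 +0.27420 +0.19314]
  R  [-0.33324 +0.83032 +0.44668]
  R  [-0.03789 -0.48517 +0.87360]
t = (+0.17959, -0.16209, +0.85223) m
tr R = 2.645997; θ = arccos((tr R − 1)/2) = 0.604126 rad = 34.614°
axis k = ((R−Rᵀ)₃₂, (R−Rᵀ)₁₃, (R−Rᵀ)₂₁) / (2 sinθ) = (-0.820224, +0.203354, -0.534678)
rvec = θ·k = (-0.495519, +0.122851, -0.323013)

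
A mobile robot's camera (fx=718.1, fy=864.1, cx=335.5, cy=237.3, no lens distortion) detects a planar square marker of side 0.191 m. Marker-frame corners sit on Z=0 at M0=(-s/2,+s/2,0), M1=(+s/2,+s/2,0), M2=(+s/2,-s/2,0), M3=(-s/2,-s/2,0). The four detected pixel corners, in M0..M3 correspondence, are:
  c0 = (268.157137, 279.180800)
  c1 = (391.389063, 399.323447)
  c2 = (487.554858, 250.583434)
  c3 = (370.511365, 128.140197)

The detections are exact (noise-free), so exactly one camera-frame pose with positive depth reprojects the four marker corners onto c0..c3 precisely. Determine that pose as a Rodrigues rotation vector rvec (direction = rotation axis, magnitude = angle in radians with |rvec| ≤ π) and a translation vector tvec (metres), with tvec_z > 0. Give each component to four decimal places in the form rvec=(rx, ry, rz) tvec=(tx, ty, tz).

rvec=(-0.0477, -0.1839, 0.6857) tvec=(0.0542, 0.0269, 0.8554)

Intrinsics K: fx=718.1, fy=864.1, cx=335.5, cy=237.3
Marker side s = 0.191 m; corners in marker frame (Z=0):
  M0 = (-0.0955, +0.0955, 0)
  M1 = (+0.0955, +0.0955, 0)
  M2 = (+0.0955, -0.0955, 0)
  M3 = (-0.0955, -0.0955, 0)
Detected image corners:
  c0 = (268.157137, 279.180800) px
  c1 = (391.389063, 399.323447) px
  c2 = (487.554858, 250.583434) px
  c3 = (370.511365, 128.140197) px
Planar DLT: solve 8×8 A·h = b for H (H[2,2]=1):
  H  [+696.69962 -565.63502 +381.00715]
  H  [+682.40986 +752.46029 +264.47138]
  H  [+0.17895 -0.12184 +1.00000]
B = K⁻¹H; ‖b₁‖=1.168992, ‖b₂‖=1.168992; λ = 2/(‖b₁‖+‖b₂‖) = 0.855438, sign → tz>0 ⇒ λ=+0.855438
r₁ = λ·B[:,0] = (+0.75842,+0.63353,+0.15308); r₂ = λ·B[:,1] = (-0.62512,+0.77354,-0.10423)
r₃ = r₁×r₂ = (-0.18444,-0.01665,+0.98270); SVD([r₁ r₂ r₃]) → R = UVᵀ:
  R  [+0.75842 -0.62512 -0.18444]
  R  [+0.63353 +0.77354 -0.01665]
  R  [+0.15308 -0.10423 +0.98270]
t = (+0.05421, +0.02690, +0.85544) m
tr R = 2.514665; θ = arccos((tr R − 1)/2) = 0.711578 rad = 40.770°
axis k = ((R−Rᵀ)₃₂, (R−Rᵀ)₁₃, (R−Rᵀ)₂₁) / (2 sinθ) = (-0.067055, -0.258432, +0.963699)
rvec = θ·k = (-0.047715, -0.183894, +0.685747)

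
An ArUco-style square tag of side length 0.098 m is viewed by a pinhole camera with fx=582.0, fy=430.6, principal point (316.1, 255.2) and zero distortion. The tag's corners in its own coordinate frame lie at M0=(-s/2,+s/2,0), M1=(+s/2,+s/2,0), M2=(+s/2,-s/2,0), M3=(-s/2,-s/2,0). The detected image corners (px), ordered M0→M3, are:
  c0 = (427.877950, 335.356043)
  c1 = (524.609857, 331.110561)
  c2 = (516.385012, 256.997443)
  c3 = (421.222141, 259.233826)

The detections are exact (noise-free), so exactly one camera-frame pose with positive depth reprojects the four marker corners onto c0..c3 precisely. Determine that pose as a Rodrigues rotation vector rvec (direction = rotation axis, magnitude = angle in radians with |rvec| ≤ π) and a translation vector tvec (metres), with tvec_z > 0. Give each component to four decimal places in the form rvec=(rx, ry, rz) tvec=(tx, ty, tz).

Intrinsics K: fx=582.0, fy=430.6, cx=316.1, cy=255.2
Marker side s = 0.098 m; corners in marker frame (Z=0):
  M0 = (-0.0490, +0.0490, 0)
  M1 = (+0.0490, +0.0490, 0)
  M2 = (+0.0490, -0.0490, 0)
  M3 = (-0.0490, -0.0490, 0)
Detected image corners:
  c0 = (427.877950, 335.356043) px
  c1 = (524.609857, 331.110561) px
  c2 = (516.385012, 256.997443) px
  c3 = (421.222141, 259.233826) px
Planar DLT: solve 8×8 A·h = b for H (H[2,2]=1):
  H  [+1104.12140 -12.52770 +473.11212]
  H  [+45.32777 +710.96293 +295.30854]
  H  [+0.26483 -0.18740 +1.00000]
B = K⁻¹H; ‖b₁‖=1.773920, ‖b₂‖=1.773920; λ = 2/(‖b₁‖+‖b₂‖) = 0.563723, sign → tz>0 ⇒ λ=+0.563723
r₁ = λ·B[:,0] = (+0.98836,-0.02914,+0.14929); r₂ = λ·B[:,1] = (+0.04524,+0.99337,-0.10564)
r₃ = r₁×r₂ = (-0.14523,+0.11117,+0.98313); SVD([r₁ r₂ r₃]) → R = UVᵀ:
  R  [+0.98836 +0.04524 -0.14523]
  R  [-0.02914 +0.99337 +0.11117]
  R  [+0.14929 -0.10564 +0.98313]
t = (+0.15208, +0.05251, +0.56372) m
tr R = 2.964871; θ = arccos((tr R − 1)/2) = 0.187703 rad = 10.755°
axis k = ((R−Rᵀ)₃₂, (R−Rᵀ)₁₃, (R−Rᵀ)₂₁) / (2 sinθ) = (-0.580953, -0.789158, -0.199308)
rvec = θ·k = (-0.109046, -0.148127, -0.037411)

rvec=(-0.1090, -0.1481, -0.0374) tvec=(0.1521, 0.0525, 0.5637)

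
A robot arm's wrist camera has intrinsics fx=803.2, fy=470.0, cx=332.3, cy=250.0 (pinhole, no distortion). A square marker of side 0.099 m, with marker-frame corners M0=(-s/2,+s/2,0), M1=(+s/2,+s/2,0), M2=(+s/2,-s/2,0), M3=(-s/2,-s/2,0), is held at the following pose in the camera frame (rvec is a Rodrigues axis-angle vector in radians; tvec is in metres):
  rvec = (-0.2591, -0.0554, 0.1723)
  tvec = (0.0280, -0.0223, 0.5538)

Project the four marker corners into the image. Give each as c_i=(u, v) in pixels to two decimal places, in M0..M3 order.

c0=(289.51, 264.02) c1=(433.95, 279.08) c2=(452.06, 199.81) c3=(314.30, 184.98)

Intrinsics K: fx=803.2, fy=470.0, cx=332.3, cy=250.0
Marker side s = 0.099 m; corners in marker frame (Z=0):
  M0 = (-0.0495, +0.0495, 0)
  M1 = (+0.0495, +0.0495, 0)
  M2 = (+0.0495, -0.0495, 0)
  M3 = (-0.0495, -0.0495, 0)
rvec = (-0.2591, -0.0554, 0.1723), |rvec| = θ = 0.31605 rad = 18.108°
Rodrigues: sinθ=0.31082, 1−cosθ=0.04953; R = I + sinθ·[k]× + (1−cosθ)·[k]×²:
    [+0.98376 -0.16233 -0.07662]
    [+0.17656 +0.95199 +0.25007]
    [+0.03235 -0.25954 +0.96519]
t = (0.0280, -0.0223, 0.5538) m
M0: Pc = R·M0+t = (-0.02873, +0.01608, +0.53935); u = 803.2·(-0.02873)/0.53935 + 332.3 = 289.5135, v = 470.0·(+0.01608)/0.53935 + 250.0 = 264.0156
M1: Pc = R·M1+t = (+0.06866, +0.03356, +0.54255); u = 803.2·(+0.06866)/0.54255 + 332.3 = 433.9458, v = 470.0·(+0.03356)/0.54255 + 250.0 = 279.0751
M2: Pc = R·M2+t = (+0.08473, -0.06068, +0.56825); u = 803.2·(+0.08473)/0.56825 + 332.3 = 452.0648, v = 470.0·(-0.06068)/0.56825 + 250.0 = 199.8083
M3: Pc = R·M3+t = (-0.01266, -0.07816, +0.56505); u = 803.2·(-0.01266)/0.56505 + 332.3 = 314.3030, v = 470.0·(-0.07816)/0.56505 + 250.0 = 184.9844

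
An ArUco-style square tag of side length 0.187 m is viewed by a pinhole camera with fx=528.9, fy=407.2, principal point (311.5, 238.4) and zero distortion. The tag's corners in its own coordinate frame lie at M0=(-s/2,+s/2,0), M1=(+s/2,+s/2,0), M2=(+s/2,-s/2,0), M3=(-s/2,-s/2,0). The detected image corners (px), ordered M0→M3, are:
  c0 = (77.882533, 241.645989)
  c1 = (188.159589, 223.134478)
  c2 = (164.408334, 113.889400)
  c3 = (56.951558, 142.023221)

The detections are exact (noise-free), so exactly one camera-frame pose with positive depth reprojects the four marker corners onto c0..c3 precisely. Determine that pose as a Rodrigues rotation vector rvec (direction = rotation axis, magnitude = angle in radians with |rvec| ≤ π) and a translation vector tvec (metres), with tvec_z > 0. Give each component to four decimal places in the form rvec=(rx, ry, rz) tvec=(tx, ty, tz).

rvec=(0.0062, 0.3686, -0.1744) tvec=(-0.2606, -0.1019, 0.7171)

Intrinsics K: fx=528.9, fy=407.2, cx=311.5, cy=238.4
Marker side s = 0.187 m; corners in marker frame (Z=0):
  M0 = (-0.0935, +0.0935, 0)
  M1 = (+0.0935, +0.0935, 0)
  M2 = (+0.0935, -0.0935, 0)
  M3 = (-0.0935, -0.0935, 0)
Detected image corners:
  c0 = (77.882533, 241.645989) px
  c1 = (188.159589, 223.134478) px
  c2 = (164.408334, 113.889400) px
  c3 = (56.951558, 142.023221) px
Planar DLT: solve 8×8 A·h = b for H (H[2,2]=1):
  H  [+521.13949 +114.75823 +119.26477]
  H  [-215.02009 +550.81889 +180.54452]
  H  [-0.50071 -0.03578 +1.00000]
B = K⁻¹H; ‖b₁‖=1.394580, ‖b₂‖=1.394580; λ = 2/(‖b₁‖+‖b₂‖) = 0.717062, sign → tz>0 ⇒ λ=+0.717062
r₁ = λ·B[:,0] = (+0.91800,-0.16844,-0.35904); r₂ = λ·B[:,1] = (+0.17070,+0.98499,-0.02566)
r₃ = r₁×r₂ = (+0.35797,-0.03773,+0.93297); SVD([r₁ r₂ r₃]) → R = UVᵀ:
  R  [+0.91800 +0.17070 +0.35797]
  R  [-0.16844 +0.98499 -0.03773]
  R  [-0.35904 -0.02566 +0.93297]
t = (-0.26062, -0.10188, +0.71706) m
tr R = 2.835958; θ = arccos((tr R − 1)/2) = 0.407841 rad = 23.368°
axis k = ((R−Rᵀ)₃₂, (R−Rᵀ)₁₃, (R−Rᵀ)₂₁) / (2 sinθ) = (+0.015223, +0.903877, -0.427521)
rvec = θ·k = (+0.006208, +0.368638, -0.174361)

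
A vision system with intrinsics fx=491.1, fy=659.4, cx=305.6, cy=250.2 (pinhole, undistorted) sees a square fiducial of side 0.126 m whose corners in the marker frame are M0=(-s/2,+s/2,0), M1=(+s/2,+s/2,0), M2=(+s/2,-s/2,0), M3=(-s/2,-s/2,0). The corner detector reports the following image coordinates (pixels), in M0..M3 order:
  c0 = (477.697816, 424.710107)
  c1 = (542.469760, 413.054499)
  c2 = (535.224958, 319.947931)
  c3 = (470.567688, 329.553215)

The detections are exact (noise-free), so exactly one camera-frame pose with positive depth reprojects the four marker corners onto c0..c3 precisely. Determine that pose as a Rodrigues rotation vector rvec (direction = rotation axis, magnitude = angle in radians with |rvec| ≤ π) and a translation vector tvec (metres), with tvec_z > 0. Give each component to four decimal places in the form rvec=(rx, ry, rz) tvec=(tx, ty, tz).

Intrinsics K: fx=491.1, fy=659.4, cx=305.6, cy=250.2
Marker side s = 0.126 m; corners in marker frame (Z=0):
  M0 = (-0.0630, +0.0630, 0)
  M1 = (+0.0630, +0.0630, 0)
  M2 = (+0.0630, -0.0630, 0)
  M3 = (-0.0630, -0.0630, 0)
Detected image corners:
  c0 = (477.697816, 424.710107) px
  c1 = (542.469760, 413.054499) px
  c2 = (535.224958, 319.947931) px
  c3 = (470.567688, 329.553215) px
Planar DLT: solve 8×8 A·h = b for H (H[2,2]=1):
  H  [+599.28421 +40.40957 +506.82745]
  H  [-21.45583 +734.77601 +371.66239]
  H  [+0.16916 -0.03285 +1.00000]
B = K⁻¹H; ‖b₁‖=1.131925, ‖b₂‖=1.131925; λ = 2/(‖b₁‖+‖b₂‖) = 0.883451, sign → tz>0 ⇒ λ=+0.883451
r₁ = λ·B[:,0] = (+0.98507,-0.08545,+0.14944); r₂ = λ·B[:,1] = (+0.09075,+0.99545,-0.02902)
r₃ = r₁×r₂ = (-0.14628,+0.04215,+0.98834); SVD([r₁ r₂ r₃]) → R = UVᵀ:
  R  [+0.98507 +0.09075 -0.14628]
  R  [-0.08545 +0.99545 +0.04215]
  R  [+0.14944 -0.02902 +0.98834]
t = (+0.36199, +0.16273, +0.88345) m
tr R = 2.968866; θ = arccos((tr R − 1)/2) = 0.176679 rad = 10.123°
axis k = ((R−Rᵀ)₃₂, (R−Rᵀ)₁₃, (R−Rᵀ)₂₁) / (2 sinθ) = (-0.202472, -0.841275, -0.501259)
rvec = θ·k = (-0.035773, -0.148636, -0.088562)

rvec=(-0.0358, -0.1486, -0.0886) tvec=(0.3620, 0.1627, 0.8835)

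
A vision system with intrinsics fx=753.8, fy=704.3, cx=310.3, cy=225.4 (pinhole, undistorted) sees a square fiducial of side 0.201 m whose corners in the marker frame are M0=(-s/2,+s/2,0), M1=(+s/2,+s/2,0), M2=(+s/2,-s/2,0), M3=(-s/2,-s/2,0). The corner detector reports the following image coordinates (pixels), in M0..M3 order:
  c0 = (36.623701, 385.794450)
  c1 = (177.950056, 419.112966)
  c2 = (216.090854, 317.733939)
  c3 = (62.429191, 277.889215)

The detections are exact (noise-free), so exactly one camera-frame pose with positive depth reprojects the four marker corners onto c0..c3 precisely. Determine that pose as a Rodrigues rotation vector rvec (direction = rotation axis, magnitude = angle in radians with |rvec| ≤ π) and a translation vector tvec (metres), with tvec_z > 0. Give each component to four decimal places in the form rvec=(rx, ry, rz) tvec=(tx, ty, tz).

Intrinsics K: fx=753.8, fy=704.3, cx=310.3, cy=225.4
Marker side s = 0.201 m; corners in marker frame (Z=0):
  M0 = (-0.1005, +0.1005, 0)
  M1 = (+0.1005, +0.1005, 0)
  M2 = (+0.1005, -0.1005, 0)
  M3 = (-0.1005, -0.1005, 0)
Detected image corners:
  c0 = (36.623701, 385.794450) px
  c1 = (177.950056, 419.112966) px
  c2 = (216.090854, 317.733939) px
  c3 = (62.429191, 277.889215) px
Planar DLT: solve 8×8 A·h = b for H (H[2,2]=1):
  H  [+751.30281 -104.15660 +123.68715]
  H  [+234.91057 +677.67079 +352.77680]
  H  [+0.15321 +0.44930 +1.00000]
B = K⁻¹H; ‖b₁‖=0.987956, ‖b₂‖=0.987956; λ = 2/(‖b₁‖+‖b₂‖) = 1.012191, sign → tz>0 ⇒ λ=+1.012191
r₁ = λ·B[:,0] = (+0.94500,+0.28797,+0.15508); r₂ = λ·B[:,1] = (-0.32707,+0.82838,+0.45477)
r₃ = r₁×r₂ = (+0.00249,-0.48048,+0.87700); SVD([r₁ r₂ r₃]) → R = UVᵀ:
  R  [+0.94500 -0.32707 +0.00249]
  R  [+0.28797 +0.82838 -0.48048]
  R  [+0.15508 +0.45477 +0.87700]
t = (-0.25058, +0.18306, +1.01219) m
tr R = 2.650377; θ = arccos((tr R − 1)/2) = 0.600261 rad = 34.392°
axis k = ((R−Rᵀ)₃₂, (R−Rᵀ)₁₃, (R−Rᵀ)₂₁) / (2 sinθ) = (+0.827868, -0.135067, +0.544419)
rvec = θ·k = (+0.496937, -0.081076, +0.326793)

rvec=(0.4969, -0.0811, 0.3268) tvec=(-0.2506, 0.1831, 1.0122)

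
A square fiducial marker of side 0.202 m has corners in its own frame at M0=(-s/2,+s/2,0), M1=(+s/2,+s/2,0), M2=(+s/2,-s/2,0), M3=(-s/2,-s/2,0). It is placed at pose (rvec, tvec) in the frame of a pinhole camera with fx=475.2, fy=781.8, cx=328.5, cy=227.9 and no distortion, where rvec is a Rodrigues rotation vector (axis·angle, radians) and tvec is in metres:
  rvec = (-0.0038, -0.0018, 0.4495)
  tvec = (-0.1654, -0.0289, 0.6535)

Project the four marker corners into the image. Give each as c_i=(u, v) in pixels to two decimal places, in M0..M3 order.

c0=(110.00, 249.67) c1=(242.42, 354.72) c2=(306.30, 137.07) c3=(174.07, 32.09)

Intrinsics K: fx=475.2, fy=781.8, cx=328.5, cy=227.9
Marker side s = 0.202 m; corners in marker frame (Z=0):
  M0 = (-0.1010, +0.1010, 0)
  M1 = (+0.1010, +0.1010, 0)
  M2 = (+0.1010, -0.1010, 0)
  M3 = (-0.1010, -0.1010, 0)
rvec = (-0.0038, -0.0018, 0.4495), |rvec| = θ = 0.44952 rad = 25.756°
Rodrigues: sinθ=0.43453, 1−cosθ=0.09934; R = I + sinθ·[k]× + (1−cosθ)·[k]×²:
    [+0.90066 -0.43451 -0.00258]
    [+0.43452 +0.90066 +0.00328]
    [+0.00090 -0.00407 +0.99999]
t = (-0.1654, -0.0289, 0.6535) m
M0: Pc = R·M0+t = (-0.30025, +0.01818, +0.65300); u = 475.2·(-0.30025)/0.65300 + 328.5 = 110.0001, v = 781.8·(+0.01818)/0.65300 + 227.9 = 249.6661
M1: Pc = R·M1+t = (-0.11832, +0.10595, +0.65318); u = 475.2·(-0.11832)/0.65318 + 328.5 = 242.4211, v = 781.8·(+0.10595)/0.65318 + 227.9 = 354.7162
M2: Pc = R·M2+t = (-0.03055, -0.07598, +0.65400); u = 475.2·(-0.03055)/0.65400 + 328.5 = 306.3041, v = 781.8·(-0.07598)/0.65400 + 227.9 = 137.0726
M3: Pc = R·M3+t = (-0.21248, -0.16375, +0.65382); u = 475.2·(-0.21248)/0.65382 + 328.5 = 174.0674, v = 781.8·(-0.16375)/0.65382 + 227.9 = 32.0942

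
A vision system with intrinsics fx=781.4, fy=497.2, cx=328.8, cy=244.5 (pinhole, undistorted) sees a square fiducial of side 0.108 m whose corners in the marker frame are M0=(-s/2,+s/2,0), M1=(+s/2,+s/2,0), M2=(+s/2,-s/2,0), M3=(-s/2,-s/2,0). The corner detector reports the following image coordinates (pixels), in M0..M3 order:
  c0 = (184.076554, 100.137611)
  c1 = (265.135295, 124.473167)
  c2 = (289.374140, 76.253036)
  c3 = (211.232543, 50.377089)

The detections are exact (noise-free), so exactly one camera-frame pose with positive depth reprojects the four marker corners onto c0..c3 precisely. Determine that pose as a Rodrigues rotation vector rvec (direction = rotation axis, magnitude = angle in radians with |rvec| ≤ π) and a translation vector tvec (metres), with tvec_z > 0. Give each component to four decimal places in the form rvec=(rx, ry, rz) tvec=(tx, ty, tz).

Intrinsics K: fx=781.4, fy=497.2, cx=328.8, cy=244.5
Marker side s = 0.108 m; corners in marker frame (Z=0):
  M0 = (-0.0540, +0.0540, 0)
  M1 = (+0.0540, +0.0540, 0)
  M2 = (+0.0540, -0.0540, 0)
  M3 = (-0.0540, -0.0540, 0)
Detected image corners:
  c0 = (184.076554, 100.137611) px
  c1 = (265.135295, 124.473167) px
  c2 = (289.374140, 76.253036) px
  c3 = (211.232543, 50.377089) px
Planar DLT: solve 8×8 A·h = b for H (H[2,2]=1):
  H  [+831.63351 -287.63539 +238.45826]
  H  [+267.57950 +434.97526 +87.80225]
  H  [+0.39902 -0.21051 +1.00000]
B = K⁻¹H; ‖b₁‖=1.039065, ‖b₂‖=1.039065; λ = 2/(‖b₁‖+‖b₂‖) = 0.962403, sign → tz>0 ⇒ λ=+0.962403
r₁ = λ·B[:,0] = (+0.86269,+0.32910,+0.38402); r₂ = λ·B[:,1] = (-0.26901,+0.94159,-0.20260)
r₃ = r₁×r₂ = (-0.42826,+0.07147,+0.90083); SVD([r₁ r₂ r₃]) → R = UVᵀ:
  R  [+0.86269 -0.26901 -0.42826]
  R  [+0.32910 +0.94159 +0.07147]
  R  [+0.38402 -0.20260 +0.90083]
t = (-0.11127, -0.30331, +0.96240) m
tr R = 2.705098; θ = arccos((tr R − 1)/2) = 0.549953 rad = 31.510°
axis k = ((R−Rᵀ)₃₂, (R−Rᵀ)₁₃, (R−Rᵀ)₂₁) / (2 sinθ) = (-0.262196, -0.777076, +0.572194)
rvec = θ·k = (-0.144196, -0.427356, +0.314680)

rvec=(-0.1442, -0.4274, 0.3147) tvec=(-0.1113, -0.3033, 0.9624)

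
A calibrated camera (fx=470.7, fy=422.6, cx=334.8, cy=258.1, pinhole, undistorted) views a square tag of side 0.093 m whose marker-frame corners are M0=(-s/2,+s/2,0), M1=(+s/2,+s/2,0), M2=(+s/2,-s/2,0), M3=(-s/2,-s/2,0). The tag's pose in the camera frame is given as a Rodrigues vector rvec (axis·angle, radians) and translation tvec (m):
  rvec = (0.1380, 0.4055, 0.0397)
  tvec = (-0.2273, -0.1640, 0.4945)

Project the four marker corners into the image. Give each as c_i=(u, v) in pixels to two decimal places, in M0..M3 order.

c0=(89.58, 159.59) c1=(154.38, 157.55) c2=(150.34, 71.92) c3=(84.14, 80.15)

Intrinsics K: fx=470.7, fy=422.6, cx=334.8, cy=258.1
Marker side s = 0.093 m; corners in marker frame (Z=0):
  M0 = (-0.0465, +0.0465, 0)
  M1 = (+0.0465, +0.0465, 0)
  M2 = (+0.0465, -0.0465, 0)
  M3 = (-0.0465, -0.0465, 0)
rvec = (0.1380, 0.4055, 0.0397), |rvec| = θ = 0.43017 rad = 24.647°
Rodrigues: sinθ=0.41703, 1−cosθ=0.09111; R = I + sinθ·[k]× + (1−cosθ)·[k]×²:
    [+0.91827 -0.01094 +0.39581]
    [+0.06604 +0.98985 -0.12586]
    [-0.39041 +0.14171 +0.90967]
t = (-0.2273, -0.1640, 0.4945) m
M0: Pc = R·M0+t = (-0.27051, -0.12104, +0.51924); u = 470.7·(-0.27051)/0.51924 + 334.8 = 89.5815, v = 422.6·(-0.12104)/0.51924 + 258.1 = 159.5861
M1: Pc = R·M1+t = (-0.18511, -0.11490, +0.48294); u = 470.7·(-0.18511)/0.48294 + 334.8 = 154.3808, v = 422.6·(-0.11490)/0.48294 + 258.1 = 157.5538
M2: Pc = R·M2+t = (-0.18409, -0.20696, +0.46976); u = 470.7·(-0.18409)/0.46976 + 334.8 = 150.3383, v = 422.6·(-0.20696)/0.46976 + 258.1 = 71.9182
M3: Pc = R·M3+t = (-0.26949, -0.21310, +0.50606); u = 470.7·(-0.26949)/0.50606 + 334.8 = 84.1415, v = 422.6·(-0.21310)/0.50606 + 258.1 = 80.1474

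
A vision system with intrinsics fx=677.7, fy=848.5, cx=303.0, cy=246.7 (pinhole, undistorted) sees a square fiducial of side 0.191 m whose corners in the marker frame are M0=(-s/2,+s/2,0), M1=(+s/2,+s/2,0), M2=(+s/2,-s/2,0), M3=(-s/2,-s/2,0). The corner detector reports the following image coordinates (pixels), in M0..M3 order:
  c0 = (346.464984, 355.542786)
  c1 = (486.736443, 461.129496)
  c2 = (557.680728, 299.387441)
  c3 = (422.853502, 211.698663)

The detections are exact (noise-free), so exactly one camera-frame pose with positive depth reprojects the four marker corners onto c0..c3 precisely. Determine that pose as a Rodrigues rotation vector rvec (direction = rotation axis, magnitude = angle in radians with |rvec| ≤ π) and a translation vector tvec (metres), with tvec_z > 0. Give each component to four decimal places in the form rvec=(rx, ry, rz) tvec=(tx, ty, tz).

rvec=(-0.4311, 0.2062, 0.5630) tvec=(0.1861, 0.0802, 0.8436)

Intrinsics K: fx=677.7, fy=848.5, cx=303.0, cy=246.7
Marker side s = 0.191 m; corners in marker frame (Z=0):
  M0 = (-0.0955, +0.0955, 0)
  M1 = (+0.0955, +0.0955, 0)
  M2 = (+0.0955, -0.0955, 0)
  M3 = (-0.0955, -0.0955, 0)
Detected image corners:
  c0 = (346.464984, 355.542786) px
  c1 = (486.736443, 461.129496) px
  c2 = (557.680728, 299.387441) px
  c3 = (422.853502, 211.698663) px
Planar DLT: solve 8×8 A·h = b for H (H[2,2]=1):
  H  [+556.27742 -567.61608 +452.47559]
  H  [+384.59827 +665.52916 +327.35804]
  H  [-0.36021 -0.40014 +1.00000]
B = K⁻¹H; ‖b₁‖=1.185414, ‖b₂‖=1.185414; λ = 2/(‖b₁‖+‖b₂‖) = 0.843587, sign → tz>0 ⇒ λ=+0.843587
r₁ = λ·B[:,0] = (+0.82830,+0.47072,-0.30387); r₂ = λ·B[:,1] = (-0.55564,+0.75982,-0.33755)
r₃ = r₁×r₂ = (+0.07199,+0.44844,+0.89091); SVD([r₁ r₂ r₃]) → R = UVᵀ:
  R  [+0.82830 -0.55564 +0.07199]
  R  [+0.47072 +0.75982 +0.44844]
  R  [-0.30387 -0.33755 +0.89091]
t = (+0.18606, +0.08019, +0.84359) m
tr R = 2.479032; θ = arccos((tr R − 1)/2) = 0.738445 rad = 42.310°
axis k = ((R−Rᵀ)₃₂, (R−Rᵀ)₁₃, (R−Rᵀ)₂₁) / (2 sinθ) = (-0.583826, +0.279185, +0.762366)
rvec = θ·k = (-0.431124, +0.206163, +0.562966)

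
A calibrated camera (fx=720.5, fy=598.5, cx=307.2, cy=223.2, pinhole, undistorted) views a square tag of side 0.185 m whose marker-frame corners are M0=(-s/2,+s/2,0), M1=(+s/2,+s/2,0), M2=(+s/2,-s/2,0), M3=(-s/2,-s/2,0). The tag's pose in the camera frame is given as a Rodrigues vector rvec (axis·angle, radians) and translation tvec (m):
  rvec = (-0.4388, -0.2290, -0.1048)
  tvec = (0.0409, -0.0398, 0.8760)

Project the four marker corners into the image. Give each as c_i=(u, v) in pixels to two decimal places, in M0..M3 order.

Intrinsics K: fx=720.5, fy=598.5, cx=307.2, cy=223.2
Marker side s = 0.185 m; corners in marker frame (Z=0):
  M0 = (-0.0925, +0.0925, 0)
  M1 = (+0.0925, +0.0925, 0)
  M2 = (+0.0925, -0.0925, 0)
  M3 = (-0.0925, -0.0925, 0)
rvec = (-0.4388, -0.2290, -0.1048), |rvec| = θ = 0.50593 rad = 28.988°
Rodrigues: sinθ=0.48462, 1−cosθ=0.12528; R = I + sinθ·[k]× + (1−cosθ)·[k]×²:
    [+0.96896 +0.14957 -0.19685]
    [-0.05121 +0.90039 +0.43206]
    [+0.24186 -0.40857 +0.88010]
t = (0.0409, -0.0398, 0.8760) m
M0: Pc = R·M0+t = (-0.03489, +0.04822, +0.81583); u = 720.5·(-0.03489)/0.81583 + 307.2 = 276.3837, v = 598.5·(+0.04822)/0.81583 + 223.2 = 258.5762
M1: Pc = R·M1+t = (+0.14436, +0.03875, +0.86058); u = 720.5·(+0.14436)/0.86058 + 307.2 = 428.0650, v = 598.5·(+0.03875)/0.86058 + 223.2 = 250.1487
M2: Pc = R·M2+t = (+0.11669, -0.12782, +0.93617); u = 720.5·(+0.11669)/0.93617 + 307.2 = 397.0110, v = 598.5·(-0.12782)/0.93617 + 223.2 = 141.4818
M3: Pc = R·M3+t = (-0.06256, -0.11835, +0.89142); u = 720.5·(-0.06256)/0.89142 + 307.2 = 256.6324, v = 598.5·(-0.11835)/0.89142 + 223.2 = 143.7402

c0=(276.38, 258.58) c1=(428.07, 250.15) c2=(397.01, 141.48) c3=(256.63, 143.74)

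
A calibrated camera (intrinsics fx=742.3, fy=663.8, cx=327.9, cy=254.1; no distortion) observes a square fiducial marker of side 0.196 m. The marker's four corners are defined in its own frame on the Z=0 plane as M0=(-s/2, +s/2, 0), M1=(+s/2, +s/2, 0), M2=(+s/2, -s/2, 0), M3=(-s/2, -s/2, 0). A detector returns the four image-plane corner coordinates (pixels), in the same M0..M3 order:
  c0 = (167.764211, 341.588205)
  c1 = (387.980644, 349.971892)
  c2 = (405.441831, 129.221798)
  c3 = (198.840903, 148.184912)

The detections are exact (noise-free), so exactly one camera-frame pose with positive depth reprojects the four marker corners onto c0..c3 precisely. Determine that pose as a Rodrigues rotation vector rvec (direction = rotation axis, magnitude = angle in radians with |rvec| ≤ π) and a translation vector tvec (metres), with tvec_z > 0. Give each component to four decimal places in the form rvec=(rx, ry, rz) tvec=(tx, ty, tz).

Intrinsics K: fx=742.3, fy=663.8, cx=327.9, cy=254.1
Marker side s = 0.196 m; corners in marker frame (Z=0):
  M0 = (-0.0980, +0.0980, 0)
  M1 = (+0.0980, +0.0980, 0)
  M2 = (+0.0980, -0.0980, 0)
  M3 = (-0.0980, -0.0980, 0)
Detected image corners:
  c0 = (167.764211, 341.588205) px
  c1 = (387.980644, 349.971892) px
  c2 = (405.441831, 129.221798) px
  c3 = (198.840903, 148.184912) px
Planar DLT: solve 8×8 A·h = b for H (H[2,2]=1):
  H  [+889.05790 -243.11098 +283.33301]
  H  [-195.45930 +954.13950 +238.32677]
  H  [-0.68408 -0.40331 +1.00000]
B = K⁻¹H; ‖b₁‖=1.648850, ‖b₂‖=1.648850; λ = 2/(‖b₁‖+‖b₂‖) = 0.606483, sign → tz>0 ⇒ λ=+0.606483
r₁ = λ·B[:,0] = (+0.90966,-0.01977,-0.41489); r₂ = λ·B[:,1] = (-0.09058,+0.96538,-0.24460)
r₃ = r₁×r₂ = (+0.40536,+0.26008,+0.87638); SVD([r₁ r₂ r₃]) → R = UVᵀ:
  R  [+0.90966 -0.09058 +0.40536]
  R  [-0.01977 +0.96538 +0.26008]
  R  [-0.41489 -0.24460 +0.87638]
t = (-0.03641, -0.01441, +0.60648) m
tr R = 2.751423; θ = arccos((tr R − 1)/2) = 0.503889 rad = 28.871°
axis k = ((R−Rᵀ)₃₂, (R−Rᵀ)₁₃, (R−Rᵀ)₂₁) / (2 sinθ) = (-0.522622, +0.849405, +0.073334)
rvec = θ·k = (-0.263343, +0.428006, +0.036952)

rvec=(-0.2633, 0.4280, 0.0370) tvec=(-0.0364, -0.0144, 0.6065)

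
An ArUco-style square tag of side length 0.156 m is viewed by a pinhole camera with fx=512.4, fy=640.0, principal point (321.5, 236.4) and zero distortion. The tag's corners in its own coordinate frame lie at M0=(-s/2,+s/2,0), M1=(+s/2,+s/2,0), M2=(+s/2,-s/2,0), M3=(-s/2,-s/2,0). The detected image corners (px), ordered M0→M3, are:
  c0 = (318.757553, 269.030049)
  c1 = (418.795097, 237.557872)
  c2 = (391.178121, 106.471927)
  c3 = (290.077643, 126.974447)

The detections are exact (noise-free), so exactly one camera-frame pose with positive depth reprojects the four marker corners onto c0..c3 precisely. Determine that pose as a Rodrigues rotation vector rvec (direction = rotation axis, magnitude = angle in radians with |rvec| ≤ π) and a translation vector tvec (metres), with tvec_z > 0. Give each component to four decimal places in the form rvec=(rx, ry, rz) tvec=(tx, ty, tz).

Intrinsics K: fx=512.4, fy=640.0, cx=321.5, cy=236.4
Marker side s = 0.156 m; corners in marker frame (Z=0):
  M0 = (-0.0780, +0.0780, 0)
  M1 = (+0.0780, +0.0780, 0)
  M2 = (+0.0780, -0.0780, 0)
  M3 = (-0.0780, -0.0780, 0)
Detected image corners:
  c0 = (318.757553, 269.030049) px
  c1 = (418.795097, 237.557872) px
  c2 = (391.178121, 106.471927) px
  c3 = (290.077643, 126.974447) px
Planar DLT: solve 8×8 A·h = b for H (H[2,2]=1):
  H  [+822.43007 +154.58979 +356.58788]
  H  [-73.68081 +860.66642 +184.11456]
  H  [+0.50109 -0.07250 +1.00000]
B = K⁻¹H; ‖b₁‖=1.416687, ‖b₂‖=1.416687; λ = 2/(‖b₁‖+‖b₂‖) = 0.705872, sign → tz>0 ⇒ λ=+0.705872
r₁ = λ·B[:,0] = (+0.91103,-0.21191,+0.35371); r₂ = λ·B[:,1] = (+0.24507,+0.96815,-0.05118)
r₃ = r₁×r₂ = (-0.33160,+0.13331,+0.93396); SVD([r₁ r₂ r₃]) → R = UVᵀ:
  R  [+0.91103 +0.24507 -0.33160]
  R  [-0.21191 +0.96815 +0.13331]
  R  [+0.35371 -0.05118 +0.93396]
t = (+0.04834, -0.05767, +0.70587) m
tr R = 2.813145; θ = arccos((tr R − 1)/2) = 0.435706 rad = 24.964°
axis k = ((R−Rᵀ)₃₂, (R−Rᵀ)₁₃, (R−Rᵀ)₂₁) / (2 sinθ) = (-0.218553, -0.811872, -0.541385)
rvec = θ·k = (-0.095225, -0.353738, -0.235885)

rvec=(-0.0952, -0.3537, -0.2359) tvec=(0.0483, -0.0577, 0.7059)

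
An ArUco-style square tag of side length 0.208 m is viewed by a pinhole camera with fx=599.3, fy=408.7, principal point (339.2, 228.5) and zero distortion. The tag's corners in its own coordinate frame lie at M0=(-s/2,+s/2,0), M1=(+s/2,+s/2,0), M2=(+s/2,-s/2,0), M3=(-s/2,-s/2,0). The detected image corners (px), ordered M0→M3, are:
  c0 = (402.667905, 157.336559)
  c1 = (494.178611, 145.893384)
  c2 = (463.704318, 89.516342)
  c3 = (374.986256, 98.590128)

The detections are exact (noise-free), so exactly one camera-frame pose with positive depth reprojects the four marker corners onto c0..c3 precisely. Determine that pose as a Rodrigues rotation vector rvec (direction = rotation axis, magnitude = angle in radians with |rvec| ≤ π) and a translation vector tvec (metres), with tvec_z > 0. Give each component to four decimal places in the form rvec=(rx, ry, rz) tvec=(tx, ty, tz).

Intrinsics K: fx=599.3, fy=408.7, cx=339.2, cy=228.5
Marker side s = 0.208 m; corners in marker frame (Z=0):
  M0 = (-0.1040, +0.1040, 0)
  M1 = (+0.1040, +0.1040, 0)
  M2 = (+0.1040, -0.1040, 0)
  M3 = (-0.1040, -0.1040, 0)
Detected image corners:
  c0 = (402.667905, 157.336559) px
  c1 = (494.178611, 145.893384) px
  c2 = (463.704318, 89.516342) px
  c3 = (374.986256, 98.590128) px
Planar DLT: solve 8×8 A·h = b for H (H[2,2]=1):
  H  [+503.40256 +52.58192 +434.33919]
  H  [-29.29799 +251.91997 +122.14522]
  H  [+0.16203 -0.20127 +1.00000]
B = K⁻¹H; ‖b₁‖=0.782627, ‖b₂‖=0.782627; λ = 2/(‖b₁‖+‖b₂‖) = 1.277747, sign → tz>0 ⇒ λ=+1.277747
r₁ = λ·B[:,0] = (+0.95611,-0.20734,+0.20703); r₂ = λ·B[:,1] = (+0.25767,+0.93138,-0.25718)
r₃ = r₁×r₂ = (-0.13950,+0.29923,+0.94393); SVD([r₁ r₂ r₃]) → R = UVᵀ:
  R  [+0.95611 +0.25767 -0.13950]
  R  [-0.20734 +0.93138 +0.29923]
  R  [+0.20703 -0.25718 +0.94393]
t = (+0.20284, -0.33250, +1.27775) m
tr R = 2.831418; θ = arccos((tr R − 1)/2) = 0.413528 rad = 23.693°
axis k = ((R−Rᵀ)₃₂, (R−Rᵀ)₁₃, (R−Rᵀ)₂₁) / (2 sinθ) = (-0.692323, -0.431174, -0.578600)
rvec = θ·k = (-0.286295, -0.178303, -0.239267)

rvec=(-0.2863, -0.1783, -0.2393) tvec=(0.2028, -0.3325, 1.2777)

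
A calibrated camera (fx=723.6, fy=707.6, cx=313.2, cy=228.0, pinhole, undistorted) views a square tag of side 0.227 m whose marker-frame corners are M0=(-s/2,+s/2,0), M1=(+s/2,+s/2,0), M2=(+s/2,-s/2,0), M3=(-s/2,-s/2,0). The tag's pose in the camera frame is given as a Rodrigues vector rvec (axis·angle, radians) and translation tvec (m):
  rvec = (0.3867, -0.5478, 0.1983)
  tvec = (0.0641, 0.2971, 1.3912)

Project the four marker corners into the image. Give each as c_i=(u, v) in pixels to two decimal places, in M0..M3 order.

Intrinsics K: fx=723.6, fy=707.6, cx=313.2, cy=228.0
Marker side s = 0.227 m; corners in marker frame (Z=0):
  M0 = (-0.1135, +0.1135, 0)
  M1 = (+0.1135, +0.1135, 0)
  M2 = (+0.1135, -0.1135, 0)
  M3 = (-0.1135, -0.1135, 0)
rvec = (0.3867, -0.5478, 0.1983), |rvec| = θ = 0.69925 rad = 40.064°
Rodrigues: sinθ=0.64364, 1−cosθ=0.23467; R = I + sinθ·[k]× + (1−cosθ)·[k]×²:
    [+0.83710 -0.28420 -0.46743]
    [+0.08086 +0.90936 -0.40809]
    [+0.54104 +0.30381 +0.78420]
t = (0.0641, 0.2971, 1.3912) m
M0: Pc = R·M0+t = (-0.06317, +0.39113, +1.36427); u = 723.6·(-0.06317)/1.36427 + 313.2 = 279.6964, v = 707.6·(+0.39113)/1.36427 + 228.0 = 430.8673
M1: Pc = R·M1+t = (+0.12685, +0.40949, +1.48709); u = 723.6·(+0.12685)/1.48709 + 313.2 = 374.9255, v = 707.6·(+0.40949)/1.48709 + 228.0 = 422.8467
M2: Pc = R·M2+t = (+0.19137, +0.20307, +1.41813); u = 723.6·(+0.19137)/1.41813 + 313.2 = 410.8455, v = 707.6·(+0.20307)/1.41813 + 228.0 = 329.3234
M3: Pc = R·M3+t = (+0.00135, +0.18471, +1.29531); u = 723.6·(+0.00135)/1.29531 + 313.2 = 313.9520, v = 707.6·(+0.18471)/1.29531 + 228.0 = 328.9035

c0=(279.70, 430.87) c1=(374.93, 422.85) c2=(410.85, 329.32) c3=(313.95, 328.90)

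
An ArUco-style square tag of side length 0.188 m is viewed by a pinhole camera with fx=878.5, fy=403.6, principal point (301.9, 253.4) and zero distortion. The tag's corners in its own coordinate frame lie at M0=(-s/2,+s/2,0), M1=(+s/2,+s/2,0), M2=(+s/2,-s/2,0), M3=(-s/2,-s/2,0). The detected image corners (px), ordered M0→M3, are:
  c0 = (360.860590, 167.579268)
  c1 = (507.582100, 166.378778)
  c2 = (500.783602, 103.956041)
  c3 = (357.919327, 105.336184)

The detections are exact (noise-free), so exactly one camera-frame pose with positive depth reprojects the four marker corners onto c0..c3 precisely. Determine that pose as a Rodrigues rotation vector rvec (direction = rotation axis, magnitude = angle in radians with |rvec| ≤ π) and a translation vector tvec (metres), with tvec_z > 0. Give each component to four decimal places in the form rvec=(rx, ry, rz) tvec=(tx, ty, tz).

Intrinsics K: fx=878.5, fy=403.6, cx=301.9, cy=253.4
Marker side s = 0.188 m; corners in marker frame (Z=0):
  M0 = (-0.0940, +0.0940, 0)
  M1 = (+0.0940, +0.0940, 0)
  M2 = (+0.0940, -0.0940, 0)
  M3 = (-0.0940, -0.0940, 0)
Detected image corners:
  c0 = (360.860590, 167.579268) px
  c1 = (507.582100, 166.378778) px
  c2 = (500.783602, 103.956041) px
  c3 = (357.919327, 105.336184) px
Planar DLT: solve 8×8 A·h = b for H (H[2,2]=1):
  H  [+762.15831 -35.03322 +431.62991]
  H  [-9.34846 +312.39589 +135.40034]
  H  [-0.01825 -0.14109 +1.00000]
B = K⁻¹H; ‖b₁‖=0.874109, ‖b₂‖=0.874109; λ = 2/(‖b₁‖+‖b₂‖) = 1.144022, sign → tz>0 ⇒ λ=+1.144022
r₁ = λ·B[:,0] = (+0.99969,-0.01339,-0.02088); r₂ = λ·B[:,1] = (+0.00985,+0.98684,-0.16141)
r₃ = r₁×r₂ = (+0.02277,+0.16115,+0.98667); SVD([r₁ r₂ r₃]) → R = UVᵀ:
  R  [+0.99969 +0.00985 +0.02277]
  R  [-0.01339 +0.98684 +0.16115]
  R  [-0.02088 -0.16141 +0.98667]
t = (+0.16894, -0.33448, +1.14402) m
tr R = 2.973198; θ = arccos((tr R − 1)/2) = 0.163895 rad = 9.391°
axis k = ((R−Rᵀ)₃₂, (R−Rᵀ)₁₃, (R−Rᵀ)₂₁) / (2 sinθ) = (-0.988454, +0.133749, -0.071203)
rvec = θ·k = (-0.162003, +0.021921, -0.011670)

rvec=(-0.1620, 0.0219, -0.0117) tvec=(0.1689, -0.3345, 1.1440)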